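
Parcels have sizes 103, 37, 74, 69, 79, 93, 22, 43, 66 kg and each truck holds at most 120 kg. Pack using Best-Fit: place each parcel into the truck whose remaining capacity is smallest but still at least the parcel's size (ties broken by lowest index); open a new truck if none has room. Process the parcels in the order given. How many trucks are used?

truck 1: place 103 kg, 17 kg left
truck 2: place 37 kg, 83 kg left
truck 2: place 74 kg, 9 kg left
truck 3: place 69 kg, 51 kg left
truck 4: place 79 kg, 41 kg left
truck 5: place 93 kg, 27 kg left
truck 5: place 22 kg, 5 kg left
truck 3: place 43 kg, 8 kg left
truck 6: place 66 kg, 54 kg left
Final trucks: [103] [37,74] [69,43] [79] [93,22] [66].

6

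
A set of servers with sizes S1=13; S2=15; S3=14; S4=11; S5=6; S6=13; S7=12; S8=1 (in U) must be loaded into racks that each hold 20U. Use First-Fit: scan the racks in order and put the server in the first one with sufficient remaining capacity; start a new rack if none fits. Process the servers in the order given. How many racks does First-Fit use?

rack 1: place S1 (13U), 7U left
rack 2: place S2 (15U), 5U left
rack 3: place S3 (14U), 6U left
rack 4: place S4 (11U), 9U left
rack 1: place S5 (6U), 1U left
rack 5: place S6 (13U), 7U left
rack 6: place S7 (12U), 8U left
rack 1: place S8 (1U), 0U left

6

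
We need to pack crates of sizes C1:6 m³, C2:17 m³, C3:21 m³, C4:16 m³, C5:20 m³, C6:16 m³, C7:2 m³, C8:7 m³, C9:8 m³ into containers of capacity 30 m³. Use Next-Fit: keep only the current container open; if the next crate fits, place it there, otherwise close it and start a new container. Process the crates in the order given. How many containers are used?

Put C1 (6 m³) in container 1; 24 m³ remain.
Put C2 (17 m³) in container 1; 7 m³ remain.
Put C3 (21 m³) in container 2; 9 m³ remain.
Put C4 (16 m³) in container 3; 14 m³ remain.
Put C5 (20 m³) in container 4; 10 m³ remain.
Put C6 (16 m³) in container 5; 14 m³ remain.
Put C7 (2 m³) in container 5; 12 m³ remain.
Put C8 (7 m³) in container 5; 5 m³ remain.
Put C9 (8 m³) in container 6; 22 m³ remain.
Final containers: [6,17] [21] [16] [20] [16,2,7] [8].

6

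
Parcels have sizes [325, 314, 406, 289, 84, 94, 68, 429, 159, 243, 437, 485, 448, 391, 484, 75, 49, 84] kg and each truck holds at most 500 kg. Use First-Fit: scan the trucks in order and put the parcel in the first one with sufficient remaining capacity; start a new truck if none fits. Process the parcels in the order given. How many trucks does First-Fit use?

325 kg → truck 1 (remaining 175 kg)
314 kg → truck 2 (remaining 186 kg)
406 kg → truck 3 (remaining 94 kg)
289 kg → truck 4 (remaining 211 kg)
84 kg → truck 1 (remaining 91 kg)
94 kg → truck 2 (remaining 92 kg)
68 kg → truck 1 (remaining 23 kg)
429 kg → truck 5 (remaining 71 kg)
159 kg → truck 4 (remaining 52 kg)
243 kg → truck 6 (remaining 257 kg)
437 kg → truck 7 (remaining 63 kg)
485 kg → truck 8 (remaining 15 kg)
448 kg → truck 9 (remaining 52 kg)
391 kg → truck 10 (remaining 109 kg)
484 kg → truck 11 (remaining 16 kg)
75 kg → truck 2 (remaining 17 kg)
49 kg → truck 3 (remaining 45 kg)
84 kg → truck 6 (remaining 173 kg)
Final trucks: [325,84,68] [314,94,75] [406,49] [289,159] [429] [243,84] [437] [485] [448] [391] [484].

11 trucks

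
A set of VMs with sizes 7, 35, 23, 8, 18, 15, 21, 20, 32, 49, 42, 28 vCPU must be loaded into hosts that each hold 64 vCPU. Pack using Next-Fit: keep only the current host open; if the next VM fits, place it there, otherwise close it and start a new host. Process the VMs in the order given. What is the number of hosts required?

7

7 vCPU → host 1 (remaining 57 vCPU)
35 vCPU → host 1 (remaining 22 vCPU)
23 vCPU → host 2 (remaining 41 vCPU)
8 vCPU → host 2 (remaining 33 vCPU)
18 vCPU → host 2 (remaining 15 vCPU)
15 vCPU → host 2 (remaining 0 vCPU)
21 vCPU → host 3 (remaining 43 vCPU)
20 vCPU → host 3 (remaining 23 vCPU)
32 vCPU → host 4 (remaining 32 vCPU)
49 vCPU → host 5 (remaining 15 vCPU)
42 vCPU → host 6 (remaining 22 vCPU)
28 vCPU → host 7 (remaining 36 vCPU)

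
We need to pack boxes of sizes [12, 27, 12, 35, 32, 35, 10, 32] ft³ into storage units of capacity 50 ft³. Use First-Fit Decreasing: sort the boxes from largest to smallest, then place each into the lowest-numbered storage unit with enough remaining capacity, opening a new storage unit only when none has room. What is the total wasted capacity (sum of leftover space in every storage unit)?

55

Sorted descending: 35, 35, 32, 32, 27, 12, 12, 10.
storage unit 1: place 35 ft³, 15 ft³ left
storage unit 2: place 35 ft³, 15 ft³ left
storage unit 3: place 32 ft³, 18 ft³ left
storage unit 4: place 32 ft³, 18 ft³ left
storage unit 5: place 27 ft³, 23 ft³ left
storage unit 1: place 12 ft³, 3 ft³ left
storage unit 2: place 12 ft³, 3 ft³ left
storage unit 3: place 10 ft³, 8 ft³ left
5 storage units × 50 ft³ = 250 ft³; used 195 ft³; unused 55 ft³.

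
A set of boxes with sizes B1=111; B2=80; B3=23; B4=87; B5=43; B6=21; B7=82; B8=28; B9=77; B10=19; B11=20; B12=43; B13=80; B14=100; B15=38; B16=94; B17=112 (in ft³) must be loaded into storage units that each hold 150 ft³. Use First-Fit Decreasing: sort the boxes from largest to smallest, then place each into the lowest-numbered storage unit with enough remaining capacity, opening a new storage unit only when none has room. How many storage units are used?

Sorted descending: 112, 111, 100, 94, 87, 82, 80, 80, 77, 43, 43, 38, 28, 23, 21, 20, 19.
112 ft³ → storage unit 1 (remaining 38 ft³)
111 ft³ → storage unit 2 (remaining 39 ft³)
100 ft³ → storage unit 3 (remaining 50 ft³)
94 ft³ → storage unit 4 (remaining 56 ft³)
87 ft³ → storage unit 5 (remaining 63 ft³)
82 ft³ → storage unit 6 (remaining 68 ft³)
80 ft³ → storage unit 7 (remaining 70 ft³)
80 ft³ → storage unit 8 (remaining 70 ft³)
77 ft³ → storage unit 9 (remaining 73 ft³)
43 ft³ → storage unit 3 (remaining 7 ft³)
43 ft³ → storage unit 4 (remaining 13 ft³)
38 ft³ → storage unit 1 (remaining 0 ft³)
28 ft³ → storage unit 2 (remaining 11 ft³)
23 ft³ → storage unit 5 (remaining 40 ft³)
21 ft³ → storage unit 5 (remaining 19 ft³)
20 ft³ → storage unit 6 (remaining 48 ft³)
19 ft³ → storage unit 5 (remaining 0 ft³)
Final storage units: [112,38] [111,28] [100,43] [94,43] [87,23,21,19] [82,20] [80] [80] [77].

9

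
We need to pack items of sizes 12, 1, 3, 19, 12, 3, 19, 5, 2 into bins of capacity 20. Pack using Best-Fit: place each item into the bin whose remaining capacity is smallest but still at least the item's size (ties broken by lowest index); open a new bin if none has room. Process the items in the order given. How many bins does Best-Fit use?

12 → bin 1 (remaining 8)
1 → bin 1 (remaining 7)
3 → bin 1 (remaining 4)
19 → bin 2 (remaining 1)
12 → bin 3 (remaining 8)
3 → bin 1 (remaining 1)
19 → bin 4 (remaining 1)
5 → bin 3 (remaining 3)
2 → bin 3 (remaining 1)
Final bins: [12,1,3,3] [19] [12,5,2] [19].

4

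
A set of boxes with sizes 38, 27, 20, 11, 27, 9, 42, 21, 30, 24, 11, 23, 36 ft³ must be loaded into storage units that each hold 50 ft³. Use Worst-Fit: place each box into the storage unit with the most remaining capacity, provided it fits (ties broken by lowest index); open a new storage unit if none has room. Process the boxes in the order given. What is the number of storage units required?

38 ft³ → storage unit 1 (remaining 12 ft³)
27 ft³ → storage unit 2 (remaining 23 ft³)
20 ft³ → storage unit 2 (remaining 3 ft³)
11 ft³ → storage unit 1 (remaining 1 ft³)
27 ft³ → storage unit 3 (remaining 23 ft³)
9 ft³ → storage unit 3 (remaining 14 ft³)
42 ft³ → storage unit 4 (remaining 8 ft³)
21 ft³ → storage unit 5 (remaining 29 ft³)
30 ft³ → storage unit 6 (remaining 20 ft³)
24 ft³ → storage unit 5 (remaining 5 ft³)
11 ft³ → storage unit 6 (remaining 9 ft³)
23 ft³ → storage unit 7 (remaining 27 ft³)
36 ft³ → storage unit 8 (remaining 14 ft³)
Final storage units: [38,11] [27,20] [27,9] [42] [21,24] [30,11] [23] [36].

8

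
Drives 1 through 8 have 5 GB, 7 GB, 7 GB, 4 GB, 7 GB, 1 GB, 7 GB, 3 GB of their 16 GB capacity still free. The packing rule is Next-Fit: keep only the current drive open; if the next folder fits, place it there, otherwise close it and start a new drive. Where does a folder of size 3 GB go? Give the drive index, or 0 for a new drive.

Next-Fit only looks at drive 8, which has 3 GB free.
3 GB fits there.

8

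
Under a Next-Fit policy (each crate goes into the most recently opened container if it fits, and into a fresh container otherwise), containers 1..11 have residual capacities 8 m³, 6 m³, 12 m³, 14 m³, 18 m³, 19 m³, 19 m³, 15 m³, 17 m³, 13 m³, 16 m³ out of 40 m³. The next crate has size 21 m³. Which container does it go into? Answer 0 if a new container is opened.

0

Next-Fit only looks at container 11, which has 16 m³ free.
21 m³ does not fit, so a new container is opened.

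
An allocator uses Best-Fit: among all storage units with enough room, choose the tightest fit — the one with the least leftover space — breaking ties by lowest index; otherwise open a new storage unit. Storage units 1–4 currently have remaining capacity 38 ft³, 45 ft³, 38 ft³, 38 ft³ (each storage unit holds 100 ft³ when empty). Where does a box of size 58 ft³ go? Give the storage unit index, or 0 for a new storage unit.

0

No storage unit has ≥ 58 ft³ free, so a new storage unit is opened.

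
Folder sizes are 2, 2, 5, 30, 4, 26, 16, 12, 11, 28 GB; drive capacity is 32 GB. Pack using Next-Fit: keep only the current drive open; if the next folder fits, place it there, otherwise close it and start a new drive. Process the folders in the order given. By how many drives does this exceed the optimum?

1

Next-Fit: [2,2,5] [30] [4,26] [16,12] [11] [28] → 6 drives.
Total size 136 GB; any packing needs at least ⌈136/32⌉ = 5 drives.
An optimal packing achieves that bound: [30,2] [28,4] [26,5] [16,12,2] [11] → 5 drives.
Excess: 6 − 5 = 1.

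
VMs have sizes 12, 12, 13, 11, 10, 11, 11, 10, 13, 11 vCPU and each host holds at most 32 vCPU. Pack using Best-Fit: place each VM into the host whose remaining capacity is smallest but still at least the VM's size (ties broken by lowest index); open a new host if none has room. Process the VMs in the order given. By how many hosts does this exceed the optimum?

1

Best-Fit: [12,12] [13,11] [10,11,11] [10,13] [11] → 5 hosts.
Total size 114 vCPU; any packing needs at least ⌈114/32⌉ = 4 hosts.
An optimal packing achieves that bound: [13,13] [12,12] [11,11,10] [11,11,10] → 4 hosts.
Excess: 5 − 4 = 1.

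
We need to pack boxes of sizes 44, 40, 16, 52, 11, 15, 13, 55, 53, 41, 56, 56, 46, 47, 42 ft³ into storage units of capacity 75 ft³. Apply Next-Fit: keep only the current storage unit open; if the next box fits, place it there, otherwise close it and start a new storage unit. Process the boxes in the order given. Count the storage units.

Put 44 ft³ in storage unit 1; 31 ft³ remain.
Put 40 ft³ in storage unit 2; 35 ft³ remain.
Put 16 ft³ in storage unit 2; 19 ft³ remain.
Put 52 ft³ in storage unit 3; 23 ft³ remain.
Put 11 ft³ in storage unit 3; 12 ft³ remain.
Put 15 ft³ in storage unit 4; 60 ft³ remain.
Put 13 ft³ in storage unit 4; 47 ft³ remain.
Put 55 ft³ in storage unit 5; 20 ft³ remain.
Put 53 ft³ in storage unit 6; 22 ft³ remain.
Put 41 ft³ in storage unit 7; 34 ft³ remain.
Put 56 ft³ in storage unit 8; 19 ft³ remain.
Put 56 ft³ in storage unit 9; 19 ft³ remain.
Put 46 ft³ in storage unit 10; 29 ft³ remain.
Put 47 ft³ in storage unit 11; 28 ft³ remain.
Put 42 ft³ in storage unit 12; 33 ft³ remain.

12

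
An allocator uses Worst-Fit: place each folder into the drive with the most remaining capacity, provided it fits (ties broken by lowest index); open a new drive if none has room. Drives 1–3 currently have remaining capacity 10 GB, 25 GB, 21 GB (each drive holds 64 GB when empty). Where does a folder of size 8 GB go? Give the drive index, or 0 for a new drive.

2

Drives with room: drive 1 (10 GB), drive 2 (25 GB), drive 3 (21 GB).
Most room is drive 2 with 25 GB free.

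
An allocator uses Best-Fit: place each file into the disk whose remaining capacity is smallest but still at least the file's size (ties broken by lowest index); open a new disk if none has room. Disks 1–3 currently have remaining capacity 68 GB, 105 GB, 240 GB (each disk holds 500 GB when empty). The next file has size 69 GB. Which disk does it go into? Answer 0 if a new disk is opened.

2

Disks with room: disk 2 (105 GB), disk 3 (240 GB).
Tightest fit is disk 2 with 105 GB free.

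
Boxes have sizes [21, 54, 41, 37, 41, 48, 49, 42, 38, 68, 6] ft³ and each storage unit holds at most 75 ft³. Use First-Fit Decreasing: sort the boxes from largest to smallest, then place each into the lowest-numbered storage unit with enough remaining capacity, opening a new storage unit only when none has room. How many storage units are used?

Sorted descending: 68, 54, 49, 48, 42, 41, 41, 38, 37, 21, 6.
Put 68 ft³ in storage unit 1; 7 ft³ remain.
Put 54 ft³ in storage unit 2; 21 ft³ remain.
Put 49 ft³ in storage unit 3; 26 ft³ remain.
Put 48 ft³ in storage unit 4; 27 ft³ remain.
Put 42 ft³ in storage unit 5; 33 ft³ remain.
Put 41 ft³ in storage unit 6; 34 ft³ remain.
Put 41 ft³ in storage unit 7; 34 ft³ remain.
Put 38 ft³ in storage unit 8; 37 ft³ remain.
Put 37 ft³ in storage unit 8; 0 ft³ remain.
Put 21 ft³ in storage unit 2; 0 ft³ remain.
Put 6 ft³ in storage unit 1; 1 ft³ remain.
Final storage units: [68,6] [54,21] [49] [48] [42] [41] [41] [38,37].

8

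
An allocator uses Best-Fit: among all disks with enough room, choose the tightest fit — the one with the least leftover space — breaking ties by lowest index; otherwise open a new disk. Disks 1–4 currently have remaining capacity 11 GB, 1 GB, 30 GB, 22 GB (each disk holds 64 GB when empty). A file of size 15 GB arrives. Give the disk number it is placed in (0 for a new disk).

4

Disks with room: disk 3 (30 GB), disk 4 (22 GB).
Tightest fit is disk 4 with 22 GB free.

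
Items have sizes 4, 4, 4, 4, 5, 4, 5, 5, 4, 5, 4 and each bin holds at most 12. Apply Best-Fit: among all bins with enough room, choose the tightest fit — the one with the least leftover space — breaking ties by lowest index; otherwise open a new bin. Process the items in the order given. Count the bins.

5 bins

bin 1: place 4, 8 left
bin 1: place 4, 4 left
bin 1: place 4, 0 left
bin 2: place 4, 8 left
bin 2: place 5, 3 left
bin 3: place 4, 8 left
bin 3: place 5, 3 left
bin 4: place 5, 7 left
bin 4: place 4, 3 left
bin 5: place 5, 7 left
bin 5: place 4, 3 left
Final bins: [4,4,4] [4,5] [4,5] [5,4] [5,4].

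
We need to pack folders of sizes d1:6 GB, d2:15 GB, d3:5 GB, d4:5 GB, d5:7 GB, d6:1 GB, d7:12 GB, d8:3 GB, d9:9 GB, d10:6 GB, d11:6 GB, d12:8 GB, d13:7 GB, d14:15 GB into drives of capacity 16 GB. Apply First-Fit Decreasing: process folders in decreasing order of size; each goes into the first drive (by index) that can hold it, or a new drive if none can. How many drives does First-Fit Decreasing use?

Sorted descending: 15, 15, 12, 9, 8, 7, 7, 6, 6, 6, 5, 5, 3, 1.
Put 15 GB in drive 1; 1 GB remain.
Put 15 GB in drive 2; 1 GB remain.
Put 12 GB in drive 3; 4 GB remain.
Put 9 GB in drive 4; 7 GB remain.
Put 8 GB in drive 5; 8 GB remain.
Put 7 GB in drive 4; 0 GB remain.
Put 7 GB in drive 5; 1 GB remain.
Put 6 GB in drive 6; 10 GB remain.
Put 6 GB in drive 6; 4 GB remain.
Put 6 GB in drive 7; 10 GB remain.
Put 5 GB in drive 7; 5 GB remain.
Put 5 GB in drive 7; 0 GB remain.
Put 3 GB in drive 3; 1 GB remain.
Put 1 GB in drive 1; 0 GB remain.
Final drives: [15,1] [15] [12,3] [9,7] [8,7] [6,6] [6,5,5].

7 drives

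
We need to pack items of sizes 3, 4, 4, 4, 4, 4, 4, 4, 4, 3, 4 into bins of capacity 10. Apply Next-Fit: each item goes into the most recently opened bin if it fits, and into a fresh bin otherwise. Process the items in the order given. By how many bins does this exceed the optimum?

1

Next-Fit: [3,4] [4,4] [4,4] [4,4] [4,3] [4] → 6 bins.
Total size 42; any packing needs at least ⌈42/10⌉ = 5 bins.
An optimal packing achieves that bound: [4,4] [4,4] [4,4] [4,4] [4,3,3] → 5 bins.
Excess: 6 − 5 = 1.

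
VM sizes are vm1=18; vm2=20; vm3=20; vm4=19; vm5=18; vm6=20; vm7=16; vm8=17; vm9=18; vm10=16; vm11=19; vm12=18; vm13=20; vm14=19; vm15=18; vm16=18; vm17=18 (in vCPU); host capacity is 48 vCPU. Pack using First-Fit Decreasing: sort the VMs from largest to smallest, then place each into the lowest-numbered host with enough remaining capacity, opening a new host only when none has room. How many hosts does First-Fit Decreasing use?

Sorted descending: 20, 20, 20, 20, 19, 19, 19, 18, 18, 18, 18, 18, 18, 18, 17, 16, 16.
Put 20 vCPU in host 1; 28 vCPU remain.
Put 20 vCPU in host 1; 8 vCPU remain.
Put 20 vCPU in host 2; 28 vCPU remain.
Put 20 vCPU in host 2; 8 vCPU remain.
Put 19 vCPU in host 3; 29 vCPU remain.
Put 19 vCPU in host 3; 10 vCPU remain.
Put 19 vCPU in host 4; 29 vCPU remain.
Put 18 vCPU in host 4; 11 vCPU remain.
Put 18 vCPU in host 5; 30 vCPU remain.
Put 18 vCPU in host 5; 12 vCPU remain.
Put 18 vCPU in host 6; 30 vCPU remain.
Put 18 vCPU in host 6; 12 vCPU remain.
Put 18 vCPU in host 7; 30 vCPU remain.
Put 18 vCPU in host 7; 12 vCPU remain.
Put 17 vCPU in host 8; 31 vCPU remain.
Put 16 vCPU in host 8; 15 vCPU remain.
Put 16 vCPU in host 9; 32 vCPU remain.
Final hosts: [20,20] [20,20] [19,19] [19,18] [18,18] [18,18] [18,18] [17,16] [16].

9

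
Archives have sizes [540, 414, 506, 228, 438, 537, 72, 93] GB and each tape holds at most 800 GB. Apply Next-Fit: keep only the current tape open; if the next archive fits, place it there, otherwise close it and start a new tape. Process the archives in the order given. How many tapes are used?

540 GB → tape 1 (remaining 260 GB)
414 GB → tape 2 (remaining 386 GB)
506 GB → tape 3 (remaining 294 GB)
228 GB → tape 3 (remaining 66 GB)
438 GB → tape 4 (remaining 362 GB)
537 GB → tape 5 (remaining 263 GB)
72 GB → tape 5 (remaining 191 GB)
93 GB → tape 5 (remaining 98 GB)

5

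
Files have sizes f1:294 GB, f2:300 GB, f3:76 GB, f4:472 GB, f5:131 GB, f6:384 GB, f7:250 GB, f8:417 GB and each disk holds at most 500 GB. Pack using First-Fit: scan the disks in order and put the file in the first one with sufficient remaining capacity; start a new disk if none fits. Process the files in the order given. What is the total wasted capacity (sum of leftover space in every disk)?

676

disk 1: place f1 (294 GB), 206 GB left
disk 2: place f2 (300 GB), 200 GB left
disk 1: place f3 (76 GB), 130 GB left
disk 3: place f4 (472 GB), 28 GB left
disk 2: place f5 (131 GB), 69 GB left
disk 4: place f6 (384 GB), 116 GB left
disk 5: place f7 (250 GB), 250 GB left
disk 6: place f8 (417 GB), 83 GB left
6 disks × 500 GB = 3000 GB; used 2324 GB; unused 676 GB.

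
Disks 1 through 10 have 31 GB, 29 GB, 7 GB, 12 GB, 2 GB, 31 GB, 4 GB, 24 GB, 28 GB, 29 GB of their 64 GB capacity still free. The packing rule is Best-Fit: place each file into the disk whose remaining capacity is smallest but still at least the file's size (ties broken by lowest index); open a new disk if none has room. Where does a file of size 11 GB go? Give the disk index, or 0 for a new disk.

4

Disks with room: disk 1 (31 GB), disk 2 (29 GB), disk 4 (12 GB), disk 6 (31 GB), disk 8 (24 GB), disk 9 (28 GB), disk 10 (29 GB).
Tightest fit is disk 4 with 12 GB free.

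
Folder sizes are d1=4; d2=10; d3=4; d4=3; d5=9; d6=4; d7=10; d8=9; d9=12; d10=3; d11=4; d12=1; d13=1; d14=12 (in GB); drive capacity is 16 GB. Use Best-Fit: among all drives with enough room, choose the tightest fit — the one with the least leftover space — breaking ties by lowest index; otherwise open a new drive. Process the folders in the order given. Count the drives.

6 drives

d1 (4 GB) → drive 1 (remaining 12 GB)
d2 (10 GB) → drive 1 (remaining 2 GB)
d3 (4 GB) → drive 2 (remaining 12 GB)
d4 (3 GB) → drive 2 (remaining 9 GB)
d5 (9 GB) → drive 2 (remaining 0 GB)
d6 (4 GB) → drive 3 (remaining 12 GB)
d7 (10 GB) → drive 3 (remaining 2 GB)
d8 (9 GB) → drive 4 (remaining 7 GB)
d9 (12 GB) → drive 5 (remaining 4 GB)
d10 (3 GB) → drive 5 (remaining 1 GB)
d11 (4 GB) → drive 4 (remaining 3 GB)
d12 (1 GB) → drive 5 (remaining 0 GB)
d13 (1 GB) → drive 1 (remaining 1 GB)
d14 (12 GB) → drive 6 (remaining 4 GB)
Final drives: [4,10,1] [4,3,9] [4,10] [9,4] [12,3,1] [12].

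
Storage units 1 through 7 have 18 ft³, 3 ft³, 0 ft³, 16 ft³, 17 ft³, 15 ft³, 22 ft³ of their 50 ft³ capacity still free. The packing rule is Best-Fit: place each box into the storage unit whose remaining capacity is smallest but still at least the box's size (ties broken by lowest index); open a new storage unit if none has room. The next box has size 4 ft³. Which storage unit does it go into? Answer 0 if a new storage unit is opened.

6

Storage units with room: storage unit 1 (18 ft³), storage unit 4 (16 ft³), storage unit 5 (17 ft³), storage unit 6 (15 ft³), storage unit 7 (22 ft³).
Tightest fit is storage unit 6 with 15 ft³ free.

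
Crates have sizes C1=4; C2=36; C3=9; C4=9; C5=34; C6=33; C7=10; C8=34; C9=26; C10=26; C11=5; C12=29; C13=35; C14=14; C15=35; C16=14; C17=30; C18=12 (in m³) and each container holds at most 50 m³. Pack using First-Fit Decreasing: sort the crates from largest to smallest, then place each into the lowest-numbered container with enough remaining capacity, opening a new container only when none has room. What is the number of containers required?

Sorted descending: 36, 35, 35, 34, 34, 33, 30, 29, 26, 26, 14, 14, 12, 10, 9, 9, 5, 4.
36 m³ → container 1 (remaining 14 m³)
35 m³ → container 2 (remaining 15 m³)
35 m³ → container 3 (remaining 15 m³)
34 m³ → container 4 (remaining 16 m³)
34 m³ → container 5 (remaining 16 m³)
33 m³ → container 6 (remaining 17 m³)
30 m³ → container 7 (remaining 20 m³)
29 m³ → container 8 (remaining 21 m³)
26 m³ → container 9 (remaining 24 m³)
26 m³ → container 10 (remaining 24 m³)
14 m³ → container 1 (remaining 0 m³)
14 m³ → container 2 (remaining 1 m³)
12 m³ → container 3 (remaining 3 m³)
10 m³ → container 4 (remaining 6 m³)
9 m³ → container 5 (remaining 7 m³)
9 m³ → container 6 (remaining 8 m³)
5 m³ → container 4 (remaining 1 m³)
4 m³ → container 5 (remaining 3 m³)

10 containers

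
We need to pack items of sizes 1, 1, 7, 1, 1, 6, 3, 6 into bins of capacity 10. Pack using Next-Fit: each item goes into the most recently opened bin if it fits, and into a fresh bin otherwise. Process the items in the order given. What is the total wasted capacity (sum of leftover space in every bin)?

Put 1 in bin 1; 9 remain.
Put 1 in bin 1; 8 remain.
Put 7 in bin 1; 1 remain.
Put 1 in bin 1; 0 remain.
Put 1 in bin 2; 9 remain.
Put 6 in bin 2; 3 remain.
Put 3 in bin 2; 0 remain.
Put 6 in bin 3; 4 remain.
3 bins × 10 = 30; used 26; unused 4.

4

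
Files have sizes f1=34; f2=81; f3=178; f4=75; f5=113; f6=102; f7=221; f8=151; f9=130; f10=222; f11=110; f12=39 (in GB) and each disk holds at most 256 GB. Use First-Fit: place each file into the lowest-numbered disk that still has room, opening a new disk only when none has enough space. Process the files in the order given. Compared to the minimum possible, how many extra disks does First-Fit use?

1

First-Fit: [34,81,75,39] [178] [113,102] [221] [151] [130,110] [222] → 7 disks.
Total size 1456 GB; any packing needs at least ⌈1456/256⌉ = 6 disks.
An optimal packing achieves that bound: [222,34] [221] [178,75] [151,102] [130,113] [110,81,39] → 6 disks.
Excess: 7 − 6 = 1.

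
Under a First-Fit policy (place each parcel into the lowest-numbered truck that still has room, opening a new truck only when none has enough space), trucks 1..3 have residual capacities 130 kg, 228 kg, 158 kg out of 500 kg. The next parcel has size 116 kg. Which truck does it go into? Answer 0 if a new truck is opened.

1

Trucks with room: truck 1 (130 kg), truck 2 (228 kg), truck 3 (158 kg).
The first with room is truck 1.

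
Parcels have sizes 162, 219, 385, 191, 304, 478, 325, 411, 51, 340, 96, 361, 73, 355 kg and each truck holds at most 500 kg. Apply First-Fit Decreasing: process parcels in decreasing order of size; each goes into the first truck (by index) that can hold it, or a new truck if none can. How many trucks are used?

Sorted descending: 478, 411, 385, 361, 355, 340, 325, 304, 219, 191, 162, 96, 73, 51.
truck 1: place 478 kg, 22 kg left
truck 2: place 411 kg, 89 kg left
truck 3: place 385 kg, 115 kg left
truck 4: place 361 kg, 139 kg left
truck 5: place 355 kg, 145 kg left
truck 6: place 340 kg, 160 kg left
truck 7: place 325 kg, 175 kg left
truck 8: place 304 kg, 196 kg left
truck 9: place 219 kg, 281 kg left
truck 8: place 191 kg, 5 kg left
truck 7: place 162 kg, 13 kg left
truck 3: place 96 kg, 19 kg left
truck 2: place 73 kg, 16 kg left
truck 4: place 51 kg, 88 kg left
Final trucks: [478] [411,73] [385,96] [361,51] [355] [340] [325,162] [304,191] [219].

9 trucks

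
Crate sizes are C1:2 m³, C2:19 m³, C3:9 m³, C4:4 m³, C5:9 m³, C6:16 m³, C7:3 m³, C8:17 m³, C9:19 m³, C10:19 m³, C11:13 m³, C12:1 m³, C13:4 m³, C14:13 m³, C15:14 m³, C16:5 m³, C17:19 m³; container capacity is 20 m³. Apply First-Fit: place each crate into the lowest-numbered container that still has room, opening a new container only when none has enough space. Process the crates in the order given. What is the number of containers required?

C1 (2 m³) → container 1 (remaining 18 m³)
C2 (19 m³) → container 2 (remaining 1 m³)
C3 (9 m³) → container 1 (remaining 9 m³)
C4 (4 m³) → container 1 (remaining 5 m³)
C5 (9 m³) → container 3 (remaining 11 m³)
C6 (16 m³) → container 4 (remaining 4 m³)
C7 (3 m³) → container 1 (remaining 2 m³)
C8 (17 m³) → container 5 (remaining 3 m³)
C9 (19 m³) → container 6 (remaining 1 m³)
C10 (19 m³) → container 7 (remaining 1 m³)
C11 (13 m³) → container 8 (remaining 7 m³)
C12 (1 m³) → container 1 (remaining 1 m³)
C13 (4 m³) → container 3 (remaining 7 m³)
C14 (13 m³) → container 9 (remaining 7 m³)
C15 (14 m³) → container 10 (remaining 6 m³)
C16 (5 m³) → container 3 (remaining 2 m³)
C17 (19 m³) → container 11 (remaining 1 m³)

11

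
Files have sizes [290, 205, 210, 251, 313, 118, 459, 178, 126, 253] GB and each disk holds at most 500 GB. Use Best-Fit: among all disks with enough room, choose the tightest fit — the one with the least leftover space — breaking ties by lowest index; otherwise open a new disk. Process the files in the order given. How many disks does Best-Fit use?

6

Put 290 GB in disk 1; 210 GB remain.
Put 205 GB in disk 1; 5 GB remain.
Put 210 GB in disk 2; 290 GB remain.
Put 251 GB in disk 2; 39 GB remain.
Put 313 GB in disk 3; 187 GB remain.
Put 118 GB in disk 3; 69 GB remain.
Put 459 GB in disk 4; 41 GB remain.
Put 178 GB in disk 5; 322 GB remain.
Put 126 GB in disk 5; 196 GB remain.
Put 253 GB in disk 6; 247 GB remain.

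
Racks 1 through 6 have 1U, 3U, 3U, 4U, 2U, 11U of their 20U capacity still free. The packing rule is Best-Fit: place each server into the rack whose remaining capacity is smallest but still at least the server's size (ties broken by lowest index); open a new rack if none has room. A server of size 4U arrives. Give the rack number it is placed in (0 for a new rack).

4

Racks with room: rack 4 (4U), rack 6 (11U).
Tightest fit is rack 4 with 4U free.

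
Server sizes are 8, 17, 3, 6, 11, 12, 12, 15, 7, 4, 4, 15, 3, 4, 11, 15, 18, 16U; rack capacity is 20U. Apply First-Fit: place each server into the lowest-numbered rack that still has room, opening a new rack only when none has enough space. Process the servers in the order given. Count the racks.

11

Put 8U in rack 1; 12U remain.
Put 17U in rack 2; 3U remain.
Put 3U in rack 1; 9U remain.
Put 6U in rack 1; 3U remain.
Put 11U in rack 3; 9U remain.
Put 12U in rack 4; 8U remain.
Put 12U in rack 5; 8U remain.
Put 15U in rack 6; 5U remain.
Put 7U in rack 3; 2U remain.
Put 4U in rack 4; 4U remain.
Put 4U in rack 4; 0U remain.
Put 15U in rack 7; 5U remain.
Put 3U in rack 1; 0U remain.
Put 4U in rack 5; 4U remain.
Put 11U in rack 8; 9U remain.
Put 15U in rack 9; 5U remain.
Put 18U in rack 10; 2U remain.
Put 16U in rack 11; 4U remain.
Final racks: [8,3,6,3] [17] [11,7] [12,4,4] [12,4] [15] [15] [11] [15] [18] [16].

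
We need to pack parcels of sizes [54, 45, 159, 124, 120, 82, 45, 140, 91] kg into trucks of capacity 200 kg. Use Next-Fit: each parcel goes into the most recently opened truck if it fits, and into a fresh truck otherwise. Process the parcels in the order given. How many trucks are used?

truck 1: place 54 kg, 146 kg left
truck 1: place 45 kg, 101 kg left
truck 2: place 159 kg, 41 kg left
truck 3: place 124 kg, 76 kg left
truck 4: place 120 kg, 80 kg left
truck 5: place 82 kg, 118 kg left
truck 5: place 45 kg, 73 kg left
truck 6: place 140 kg, 60 kg left
truck 7: place 91 kg, 109 kg left
Final trucks: [54,45] [159] [124] [120] [82,45] [140] [91].

7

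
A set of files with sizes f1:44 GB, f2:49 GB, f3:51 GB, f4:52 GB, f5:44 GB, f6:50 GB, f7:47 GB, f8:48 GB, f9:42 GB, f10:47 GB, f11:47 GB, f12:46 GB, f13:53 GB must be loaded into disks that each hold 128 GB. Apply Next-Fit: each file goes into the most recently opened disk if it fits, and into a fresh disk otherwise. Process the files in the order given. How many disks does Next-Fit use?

Put f1 (44 GB) in disk 1; 84 GB remain.
Put f2 (49 GB) in disk 1; 35 GB remain.
Put f3 (51 GB) in disk 2; 77 GB remain.
Put f4 (52 GB) in disk 2; 25 GB remain.
Put f5 (44 GB) in disk 3; 84 GB remain.
Put f6 (50 GB) in disk 3; 34 GB remain.
Put f7 (47 GB) in disk 4; 81 GB remain.
Put f8 (48 GB) in disk 4; 33 GB remain.
Put f9 (42 GB) in disk 5; 86 GB remain.
Put f10 (47 GB) in disk 5; 39 GB remain.
Put f11 (47 GB) in disk 6; 81 GB remain.
Put f12 (46 GB) in disk 6; 35 GB remain.
Put f13 (53 GB) in disk 7; 75 GB remain.
Final disks: [44,49] [51,52] [44,50] [47,48] [42,47] [47,46] [53].

7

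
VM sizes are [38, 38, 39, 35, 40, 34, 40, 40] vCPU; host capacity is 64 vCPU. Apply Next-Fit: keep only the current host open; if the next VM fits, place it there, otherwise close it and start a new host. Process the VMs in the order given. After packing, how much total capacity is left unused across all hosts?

208

Put 38 vCPU in host 1; 26 vCPU remain.
Put 38 vCPU in host 2; 26 vCPU remain.
Put 39 vCPU in host 3; 25 vCPU remain.
Put 35 vCPU in host 4; 29 vCPU remain.
Put 40 vCPU in host 5; 24 vCPU remain.
Put 34 vCPU in host 6; 30 vCPU remain.
Put 40 vCPU in host 7; 24 vCPU remain.
Put 40 vCPU in host 8; 24 vCPU remain.
8 hosts × 64 vCPU = 512 vCPU; used 304 vCPU; unused 208 vCPU.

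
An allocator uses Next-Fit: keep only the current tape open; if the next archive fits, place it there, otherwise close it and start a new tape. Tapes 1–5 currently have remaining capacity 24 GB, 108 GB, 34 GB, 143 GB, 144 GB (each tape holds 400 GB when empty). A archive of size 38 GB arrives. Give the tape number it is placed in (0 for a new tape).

5

Next-Fit only looks at tape 5, which has 144 GB free.
38 GB fits there.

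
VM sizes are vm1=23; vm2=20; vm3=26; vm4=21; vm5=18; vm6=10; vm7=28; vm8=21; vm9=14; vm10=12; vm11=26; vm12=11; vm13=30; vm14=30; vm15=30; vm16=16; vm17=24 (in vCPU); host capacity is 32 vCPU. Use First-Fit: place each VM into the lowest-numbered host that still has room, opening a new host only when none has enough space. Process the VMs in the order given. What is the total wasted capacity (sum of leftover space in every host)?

56

vm1 (23 vCPU) → host 1 (remaining 9 vCPU)
vm2 (20 vCPU) → host 2 (remaining 12 vCPU)
vm3 (26 vCPU) → host 3 (remaining 6 vCPU)
vm4 (21 vCPU) → host 4 (remaining 11 vCPU)
vm5 (18 vCPU) → host 5 (remaining 14 vCPU)
vm6 (10 vCPU) → host 2 (remaining 2 vCPU)
vm7 (28 vCPU) → host 6 (remaining 4 vCPU)
vm8 (21 vCPU) → host 7 (remaining 11 vCPU)
vm9 (14 vCPU) → host 5 (remaining 0 vCPU)
vm10 (12 vCPU) → host 8 (remaining 20 vCPU)
vm11 (26 vCPU) → host 9 (remaining 6 vCPU)
vm12 (11 vCPU) → host 4 (remaining 0 vCPU)
vm13 (30 vCPU) → host 10 (remaining 2 vCPU)
vm14 (30 vCPU) → host 11 (remaining 2 vCPU)
vm15 (30 vCPU) → host 12 (remaining 2 vCPU)
vm16 (16 vCPU) → host 8 (remaining 4 vCPU)
vm17 (24 vCPU) → host 13 (remaining 8 vCPU)
13 hosts × 32 vCPU = 416 vCPU; used 360 vCPU; unused 56 vCPU.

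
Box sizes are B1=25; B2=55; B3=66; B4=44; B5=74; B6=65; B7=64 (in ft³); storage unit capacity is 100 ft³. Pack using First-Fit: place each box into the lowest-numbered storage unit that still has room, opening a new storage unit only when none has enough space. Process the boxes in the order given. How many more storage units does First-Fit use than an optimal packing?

First-Fit: [25,55] [66] [44] [74] [65] [64] → 6 storage units.
5 boxes exceed 50 ft³ (half the capacity), and no two of those can share a storage unit, so at least 5 storage units are needed.
An optimal packing achieves that bound: [74,25] [66] [65] [64] [55,44] → 5 storage units.
Excess: 6 − 5 = 1.

1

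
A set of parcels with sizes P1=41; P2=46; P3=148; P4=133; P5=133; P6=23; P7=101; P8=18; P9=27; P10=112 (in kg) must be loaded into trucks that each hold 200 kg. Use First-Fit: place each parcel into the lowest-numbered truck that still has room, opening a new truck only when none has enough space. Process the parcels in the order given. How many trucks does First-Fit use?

truck 1: place P1 (41 kg), 159 kg left
truck 1: place P2 (46 kg), 113 kg left
truck 2: place P3 (148 kg), 52 kg left
truck 3: place P4 (133 kg), 67 kg left
truck 4: place P5 (133 kg), 67 kg left
truck 1: place P6 (23 kg), 90 kg left
truck 5: place P7 (101 kg), 99 kg left
truck 1: place P8 (18 kg), 72 kg left
truck 1: place P9 (27 kg), 45 kg left
truck 6: place P10 (112 kg), 88 kg left
Final trucks: [41,46,23,18,27] [148] [133] [133] [101] [112].

6 trucks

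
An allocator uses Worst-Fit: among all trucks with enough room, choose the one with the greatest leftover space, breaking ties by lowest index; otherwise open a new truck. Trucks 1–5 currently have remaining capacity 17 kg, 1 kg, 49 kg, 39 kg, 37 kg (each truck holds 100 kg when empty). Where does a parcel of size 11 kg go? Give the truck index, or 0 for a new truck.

3

Trucks with room: truck 1 (17 kg), truck 3 (49 kg), truck 4 (39 kg), truck 5 (37 kg).
Most room is truck 3 with 49 kg free.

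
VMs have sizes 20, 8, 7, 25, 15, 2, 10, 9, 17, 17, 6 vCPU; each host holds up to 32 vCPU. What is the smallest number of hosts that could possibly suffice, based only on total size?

5 hosts

Total size = 20 + 8 + 7 + 25 + 15 + 2 + 10 + 9 + 17 + 17 + 6 = 136 vCPU.
⌈136 / 32⌉ = 5.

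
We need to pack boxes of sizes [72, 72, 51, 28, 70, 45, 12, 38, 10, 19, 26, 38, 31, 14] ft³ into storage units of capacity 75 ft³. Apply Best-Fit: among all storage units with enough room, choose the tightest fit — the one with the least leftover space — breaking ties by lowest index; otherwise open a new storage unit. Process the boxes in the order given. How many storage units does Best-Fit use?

Put 72 ft³ in storage unit 1; 3 ft³ remain.
Put 72 ft³ in storage unit 2; 3 ft³ remain.
Put 51 ft³ in storage unit 3; 24 ft³ remain.
Put 28 ft³ in storage unit 4; 47 ft³ remain.
Put 70 ft³ in storage unit 5; 5 ft³ remain.
Put 45 ft³ in storage unit 4; 2 ft³ remain.
Put 12 ft³ in storage unit 3; 12 ft³ remain.
Put 38 ft³ in storage unit 6; 37 ft³ remain.
Put 10 ft³ in storage unit 3; 2 ft³ remain.
Put 19 ft³ in storage unit 6; 18 ft³ remain.
Put 26 ft³ in storage unit 7; 49 ft³ remain.
Put 38 ft³ in storage unit 7; 11 ft³ remain.
Put 31 ft³ in storage unit 8; 44 ft³ remain.
Put 14 ft³ in storage unit 6; 4 ft³ remain.

8 storage units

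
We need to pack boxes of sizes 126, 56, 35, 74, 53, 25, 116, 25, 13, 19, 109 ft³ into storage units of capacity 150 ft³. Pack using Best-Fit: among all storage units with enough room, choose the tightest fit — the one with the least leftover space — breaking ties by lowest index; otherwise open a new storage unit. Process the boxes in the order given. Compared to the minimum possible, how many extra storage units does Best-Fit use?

0

Best-Fit: [126,13] [56,35,53] [74,25,19] [116,25] [109] → 5 storage units.
Total size 651 ft³; any packing needs at least ⌈651/150⌉ = 5 storage units.
So 5 is already optimal.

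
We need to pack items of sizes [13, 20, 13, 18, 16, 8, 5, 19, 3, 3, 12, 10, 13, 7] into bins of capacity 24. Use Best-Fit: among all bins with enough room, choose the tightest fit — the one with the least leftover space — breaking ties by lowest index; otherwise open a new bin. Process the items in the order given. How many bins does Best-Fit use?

8 bins

bin 1: place 13, 11 left
bin 2: place 20, 4 left
bin 3: place 13, 11 left
bin 4: place 18, 6 left
bin 5: place 16, 8 left
bin 5: place 8, 0 left
bin 4: place 5, 1 left
bin 6: place 19, 5 left
bin 2: place 3, 1 left
bin 6: place 3, 2 left
bin 7: place 12, 12 left
bin 1: place 10, 1 left
bin 8: place 13, 11 left
bin 3: place 7, 4 left
Final bins: [13,10] [20,3] [13,7] [18,5] [16,8] [19,3] [12] [13].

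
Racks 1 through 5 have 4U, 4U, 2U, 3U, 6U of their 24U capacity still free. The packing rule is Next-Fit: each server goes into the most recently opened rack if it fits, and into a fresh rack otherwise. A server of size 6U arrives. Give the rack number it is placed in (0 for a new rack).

Next-Fit only looks at rack 5, which has 6U free.
6U fits there.

5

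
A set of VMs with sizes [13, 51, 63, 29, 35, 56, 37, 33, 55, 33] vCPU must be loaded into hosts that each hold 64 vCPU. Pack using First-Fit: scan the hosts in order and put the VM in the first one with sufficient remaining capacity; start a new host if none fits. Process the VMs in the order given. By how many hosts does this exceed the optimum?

First-Fit: [13,51] [63] [29,35] [56] [37] [33] [55] [33] → 8 hosts.
8 VMs exceed 32 vCPU (half the capacity), and no two of those can share a host, so at least 8 hosts are needed.
So 8 is already optimal.

0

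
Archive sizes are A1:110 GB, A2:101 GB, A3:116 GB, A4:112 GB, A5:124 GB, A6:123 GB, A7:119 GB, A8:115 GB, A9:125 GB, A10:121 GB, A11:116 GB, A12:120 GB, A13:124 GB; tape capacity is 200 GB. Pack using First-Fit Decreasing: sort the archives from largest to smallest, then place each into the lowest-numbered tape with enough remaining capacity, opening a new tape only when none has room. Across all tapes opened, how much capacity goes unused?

1074

Sorted descending: 125, 124, 124, 123, 121, 120, 119, 116, 116, 115, 112, 110, 101.
tape 1: place 125 GB, 75 GB left
tape 2: place 124 GB, 76 GB left
tape 3: place 124 GB, 76 GB left
tape 4: place 123 GB, 77 GB left
tape 5: place 121 GB, 79 GB left
tape 6: place 120 GB, 80 GB left
tape 7: place 119 GB, 81 GB left
tape 8: place 116 GB, 84 GB left
tape 9: place 116 GB, 84 GB left
tape 10: place 115 GB, 85 GB left
tape 11: place 112 GB, 88 GB left
tape 12: place 110 GB, 90 GB left
tape 13: place 101 GB, 99 GB left
13 tapes × 200 GB = 2600 GB; used 1526 GB; unused 1074 GB.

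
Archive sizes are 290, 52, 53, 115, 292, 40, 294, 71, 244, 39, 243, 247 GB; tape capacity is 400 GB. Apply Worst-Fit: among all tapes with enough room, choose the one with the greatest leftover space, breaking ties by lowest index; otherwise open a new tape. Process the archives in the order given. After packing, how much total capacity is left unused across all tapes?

820

Put 290 GB in tape 1; 110 GB remain.
Put 52 GB in tape 1; 58 GB remain.
Put 53 GB in tape 1; 5 GB remain.
Put 115 GB in tape 2; 285 GB remain.
Put 292 GB in tape 3; 108 GB remain.
Put 40 GB in tape 2; 245 GB remain.
Put 294 GB in tape 4; 106 GB remain.
Put 71 GB in tape 2; 174 GB remain.
Put 244 GB in tape 5; 156 GB remain.
Put 39 GB in tape 2; 135 GB remain.
Put 243 GB in tape 6; 157 GB remain.
Put 247 GB in tape 7; 153 GB remain.
7 tapes × 400 GB = 2800 GB; used 1980 GB; unused 820 GB.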